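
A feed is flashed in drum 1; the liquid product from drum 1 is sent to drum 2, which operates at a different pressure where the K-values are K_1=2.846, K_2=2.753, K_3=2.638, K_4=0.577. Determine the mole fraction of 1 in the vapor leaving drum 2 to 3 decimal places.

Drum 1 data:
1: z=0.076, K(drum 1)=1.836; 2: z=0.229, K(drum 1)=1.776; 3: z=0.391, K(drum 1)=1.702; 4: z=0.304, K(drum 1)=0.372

Drum 1:
Rachford–Rice: g(ψ₁) = Σ zᵢ(Kᵢ−1)/(1+ψ₁(Kᵢ−1)) = 0.
Check two-phase: ΣzᵢKᵢ = 1.325 > 1 and Σzᵢ/Kᵢ = 1.217 > 1, so g(0) = 0.325 > 0 and g(1) = -0.217 < 0.
Iterate (Newton) starting at ψ₁ = 0.5:
  ψ₁ = 0.500: g = 0.0977, g' = -0.458 → ψ₁ = 0.713
  ψ₁ = 0.713: g = -0.0087, g' = -0.557 → ψ₁ = 0.698
  ψ₁ = 0.698: g = -0.0001, g' = -0.546 → ψ₁ = 0.697
Converged at ψ₁ = 0.697.
Drum-1 compositions:
  1: x = 0.048, y = 0.088
  2: x = 0.149, y = 0.264
  3: x = 0.262, y = 0.447
  4: x = 0.541, y = 0.201
Drum-2 feed = drum-1 liquid: z₂ = (0.0480, 0.1486, 0.2625, 0.5409).
Drum 2:
Newton iteration, ψ₂⁰ = 0.5:
  ψ₂ = 0.500: g = 0.1311, g' = -0.542 → ψ₂ = 0.742
  ψ₂ = 0.742: g = 0.0114, g' = -0.465 → ψ₂ = 0.766
Converged at ψ₂ = 0.766.
  1: x = 0.020, y = 0.057
  2: x = 0.063, y = 0.175
  3: x = 0.116, y = 0.307
  4: x = 0.800, y = 0.462

y_1 (drum 2) = 0.057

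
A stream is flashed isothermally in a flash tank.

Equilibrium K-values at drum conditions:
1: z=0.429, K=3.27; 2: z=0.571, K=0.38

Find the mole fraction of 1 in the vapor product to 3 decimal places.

y_1 = 0.702

Material balance + equilibrium reduce to Σ zᵢ(Kᵢ−1)/(1+V/F(Kᵢ−1)) = 0.
Check two-phase: ΣzᵢKᵢ = 1.620 > 1 and Σzᵢ/Kᵢ = 1.634 > 1, so g(0) = 0.620 > 0 and g(1) = -0.634 < 0.
Binary case is linear: z₁(K₁−1)(1+V/F(K₂−1)) + z₂(K₂−1)(1+V/F(K₁−1)) = 0
⇒ V/F = [z₁(K₁−1)+z₂(K₂−1)] / [−(K₁−1)(K₂−1)] = 0.6198/1.4074 = 0.440
Compositions from xᵢ = zᵢ/(1+V/F(Kᵢ−1)), yᵢ = Kᵢxᵢ:
  1: x = 0.215, y = 0.702
  2: x = 0.785, y = 0.298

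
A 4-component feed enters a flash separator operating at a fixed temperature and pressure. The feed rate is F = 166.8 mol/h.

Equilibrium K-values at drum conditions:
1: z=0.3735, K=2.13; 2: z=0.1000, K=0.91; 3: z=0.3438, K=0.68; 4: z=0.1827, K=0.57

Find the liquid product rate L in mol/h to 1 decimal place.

Rachford–Rice: g(ψ) = Σ zᵢ(Kᵢ−1)/(1+ψ(Kᵢ−1)) = 0.
Check two-phase: ΣzᵢKᵢ = 1.2245 > 1 and Σzᵢ/Kᵢ = 1.1114 > 1, so g(0) = 0.2245 > 0 and g(1) = -0.1114 < 0.
Newton iteration, ψ⁰ = 0.44:
  ψ = 0.4400: g = 0.04759, g' = -0.3127 → ψ = 0.5922
  ψ = 0.5922: g = 0.00221, g' = -0.2865 → ψ = 0.5999
Converged at ψ = 0.5999.
Then V = ψ·F = 0.5999·166.8 = 100.1 mol/h and L = F − V = 66.7 mol/h.

L = 66.7 mol/h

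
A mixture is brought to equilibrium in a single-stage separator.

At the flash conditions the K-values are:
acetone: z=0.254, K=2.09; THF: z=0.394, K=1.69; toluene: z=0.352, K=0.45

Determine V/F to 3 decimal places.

V/F = 0.754

Rachford–Rice: g(V/F) = Σ zᵢ(Kᵢ−1)/(1+V/F(Kᵢ−1)) = 0.
Check two-phase: ΣzᵢKᵢ = 1.355 > 1 and Σzᵢ/Kᵢ = 1.137 > 1, so g(0) = 0.355 > 0 and g(1) = -0.137 < 0.
Iterate (Newton) starting at V/F = 0.5:
  V/F = 0.500: g = 0.1143, g' = -0.433 → V/F = 0.764
  V/F = 0.764: g = -0.0049, g' = -0.487 → V/F = 0.754
Converged at V/F = 0.754.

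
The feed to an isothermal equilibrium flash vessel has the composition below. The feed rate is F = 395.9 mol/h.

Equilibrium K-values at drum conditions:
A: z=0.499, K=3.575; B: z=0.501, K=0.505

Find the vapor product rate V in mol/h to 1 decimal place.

Let β = V/F and solve Σ zᵢ(Kᵢ−1)/(1+β(Kᵢ−1)) = 0.
g(0) = ΣzᵢKᵢ − 1 = 1.037 and g(1) = 1 − Σzᵢ/Kᵢ = -0.132, so a root lies in (0, 1).
Binary case is linear: z₁(K₁−1)(1+β(K₂−1)) + z₂(K₂−1)(1+β(K₁−1)) = 0
⇒ β = [z₁(K₁−1)+z₂(K₂−1)] / [−(K₁−1)(K₂−1)] = 1.0369/1.2746 = 0.814
Then V = β·F = 0.8135·395.9 = 322.1 mol/h and L = F − V = 73.8 mol/h.

V = 322.1 mol/h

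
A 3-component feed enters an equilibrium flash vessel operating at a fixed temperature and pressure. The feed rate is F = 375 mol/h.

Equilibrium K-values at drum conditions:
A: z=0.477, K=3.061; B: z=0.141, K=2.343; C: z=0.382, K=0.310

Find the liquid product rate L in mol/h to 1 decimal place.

L = 115.9 mol/h

Iterate (Newton) starting at V/F = 0.5:
  V/F = 0.500: g = 0.1950, g' = -1.006 → V/F = 0.694
  V/F = 0.694: g = -0.0030, g' = -1.081 → V/F = 0.691
Converged at V/F = 0.691.
Then V = V/F·F = 0.6910·375 = 259.1 mol/h and L = F − V = 115.9 mol/h.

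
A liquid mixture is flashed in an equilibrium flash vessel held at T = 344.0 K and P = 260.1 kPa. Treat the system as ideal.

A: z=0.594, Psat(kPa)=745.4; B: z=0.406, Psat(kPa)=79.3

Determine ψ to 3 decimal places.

ψ = 0.637

Raoult's law: Kᵢ = Pᵢˢᵃᵗ/P = Pᵢˢᵃᵗ/260.1.
  K_A = 745.4/260.1 = 2.86582, K_B = 79.3/260.1 = 0.30488
Rachford–Rice: g(ψ) = Σ zᵢ(Kᵢ−1)/(1+ψ(Kᵢ−1)) = 0.
g(0) = ΣzᵢKᵢ − 1 = 0.826 and g(1) = 1 − Σzᵢ/Kᵢ = -0.539, so a root lies in (0, 1).
Newton–Raphson from ψ = 0.5:
  ψ = 0.500: g = 0.1408, g' = -1.014 → ψ = 0.639
  ψ = 0.639: g = -0.0020, g' = -1.065 → ψ = 0.637
Converged at ψ = 0.637.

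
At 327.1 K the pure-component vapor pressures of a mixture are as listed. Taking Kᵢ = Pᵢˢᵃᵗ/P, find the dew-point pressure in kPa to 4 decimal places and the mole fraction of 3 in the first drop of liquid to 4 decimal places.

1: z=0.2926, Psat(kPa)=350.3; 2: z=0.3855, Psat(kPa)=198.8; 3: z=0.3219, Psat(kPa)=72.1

At the dew point ψ → 1, so Σzᵢ/Kᵢ = 1 with Kᵢ = Pᵢˢᵃᵗ/P ⇒ 1/P = Σzᵢ/Pᵢˢᵃᵗ.
1/P = 0.2926/350.3 + 0.3855/198.8 + 0.3219/72.1 = 0.0072391 ⇒ P = 138.1396 kPa
xᵢ = zᵢP/Pᵢˢᵃᵗ ⇒ x_3 = 0.3219·138.1396/72.1 = 0.6167

Pdew = 138.1396 kPa, x_3 = 0.6167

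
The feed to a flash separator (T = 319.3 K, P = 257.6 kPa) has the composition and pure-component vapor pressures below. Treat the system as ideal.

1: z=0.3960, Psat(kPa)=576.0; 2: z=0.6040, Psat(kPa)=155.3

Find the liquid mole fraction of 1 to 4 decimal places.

Raoult's law: Kᵢ = Pᵢˢᵃᵗ/P = Pᵢˢᵃᵗ/257.6.
  K_1 = 576.0/257.6 = 2.236025, K_2 = 155.3/257.6 = 0.602873
Let β = V/F and solve Σ zᵢ(Kᵢ−1)/(1+β(Kᵢ−1)) = 0.
Feasibility: ΣzᵢKᵢ = 1.2496, Σzᵢ/Kᵢ = 1.1790 — both > 1, two phases present.
Binary case is linear: z₁(K₁−1)(1+β(K₂−1)) + z₂(K₂−1)(1+β(K₁−1)) = 0
⇒ β = [z₁(K₁−1)+z₂(K₂−1)] / [−(K₁−1)(K₂−1)] = 0.24960/0.49086 = 0.5085
Compositions from xᵢ = zᵢ/(1+β(Kᵢ−1)), yᵢ = Kᵢxᵢ:
  1: x = 0.2432, y = 0.5437
  2: x = 0.7568, y = 0.4563

x_1 = 0.2432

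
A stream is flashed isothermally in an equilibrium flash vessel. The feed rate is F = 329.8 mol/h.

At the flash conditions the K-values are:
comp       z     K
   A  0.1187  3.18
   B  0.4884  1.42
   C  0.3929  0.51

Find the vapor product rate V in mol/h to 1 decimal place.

Newton–Raphson from V/F = 0.64:
  V/F = 0.6400: g = -0.01077, g' = -0.3521 → V/F = 0.6094
  V/F = 0.6094: g = -0.00003, g' = -0.3504 → V/F = 0.6093
Converged at V/F = 0.6093.
Then V = V/F·F = 0.6093·329.8 = 201.0 mol/h and L = F − V = 128.8 mol/h.

V = 201.0 mol/h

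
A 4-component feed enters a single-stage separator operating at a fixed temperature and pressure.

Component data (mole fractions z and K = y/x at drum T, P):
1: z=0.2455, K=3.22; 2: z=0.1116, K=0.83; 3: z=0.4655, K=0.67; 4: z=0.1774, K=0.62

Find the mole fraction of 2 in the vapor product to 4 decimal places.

Iterate (Newton) starting at ψ = 0.41:
  ψ = 0.4100: g = 0.00742, g' = -0.4391 → ψ = 0.4269
  ψ = 0.4269: g = 0.00010, g' = -0.4279 → ψ = 0.4271
Converged at ψ = 0.4271.
Compositions from xᵢ = zᵢ/(1+ψ(Kᵢ−1)), yᵢ = Kᵢxᵢ:
  1: x = 0.1260, y = 0.4058
  2: x = 0.1203, y = 0.0999
  3: x = 0.5419, y = 0.3631
  4: x = 0.2118, y = 0.1313

y_2 = 0.0999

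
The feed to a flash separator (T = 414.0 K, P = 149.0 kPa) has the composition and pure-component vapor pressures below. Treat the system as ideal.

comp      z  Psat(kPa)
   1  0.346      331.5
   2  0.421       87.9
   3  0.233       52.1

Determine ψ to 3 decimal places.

Raoult's law: Kᵢ = Pᵢˢᵃᵗ/P = Pᵢˢᵃᵗ/149.0.
  K_1 = 331.5/149.0 = 2.22483, K_2 = 87.9/149.0 = 0.58993, K_3 = 52.1/149.0 = 0.34966
Rachford–Rice: g(ψ) = Σ zᵢ(Kᵢ−1)/(1+ψ(Kᵢ−1)) = 0.
g(0) = ΣzᵢKᵢ − 1 = 0.100 and g(1) = 1 − Σzᵢ/Kᵢ = -0.536, so a root lies in (0, 1).
Newton iteration, ψ⁰ = 0.5:
  ψ = 0.500: g = -0.1789, g' = -0.528 → ψ = 0.161
Converged at ψ = 0.161.

ψ = 0.161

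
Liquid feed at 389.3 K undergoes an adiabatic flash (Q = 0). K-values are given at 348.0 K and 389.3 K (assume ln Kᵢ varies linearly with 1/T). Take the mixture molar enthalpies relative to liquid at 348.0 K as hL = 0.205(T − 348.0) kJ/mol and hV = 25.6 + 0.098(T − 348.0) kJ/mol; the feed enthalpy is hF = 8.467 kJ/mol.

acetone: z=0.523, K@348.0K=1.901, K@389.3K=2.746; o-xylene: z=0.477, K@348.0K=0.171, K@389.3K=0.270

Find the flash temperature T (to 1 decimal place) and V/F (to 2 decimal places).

Adiabatic flash: solve Rachford–Rice at each trial T, then check hF = ψ·hV(T) + (1−ψ)·hL(T).
  T = 348.0 K: K = (1.901, 0.171), RR gives ψ = 0.101, H_out = 2.598 kJ/mol
  T = 389.3 K: K = (2.746, 0.270), RR gives ψ = 0.443, H_out = 17.855 kJ/mol
  T = 368.6 K: K = (2.307, 0.218), RR gives ψ = 0.304, H_out = 11.325 kJ/mol
  T = 358.3 K: K = (2.100, 0.194), RR gives ψ = 0.215, H_out = 7.377 kJ/mol
  T = 363.5 K: K = (2.204, 0.205), RR gives ψ = 0.262, H_out = 9.450 kJ/mol
  T = 360.9 K: K = (2.152, 0.199), RR gives ψ = 0.239, H_out = 8.437 kJ/mol
  T = 362.2 K: K = (2.178, 0.202), RR gives ψ = 0.251, H_out = 8.949 kJ/mol
Linear interpolation between T = 360.9 (H_out = 8.437) and T = 362.2 (H_out = 8.949) on hF = 8.467 gives T ≈ 361.0 K, at which ψ = 0.24.

T = 361.0 K, V/F = 0.24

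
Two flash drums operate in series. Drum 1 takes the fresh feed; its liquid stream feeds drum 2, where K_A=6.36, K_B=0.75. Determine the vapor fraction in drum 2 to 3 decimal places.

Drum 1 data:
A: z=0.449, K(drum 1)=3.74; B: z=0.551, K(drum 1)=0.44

V/F (drum 2) = 0.524

Drum 1:
Binary case is linear: z₁(K₁−1)(1+ψ₁(K₂−1)) + z₂(K₂−1)(1+ψ₁(K₁−1)) = 0
⇒ ψ₁ = [z₁(K₁−1)+z₂(K₂−1)] / [−(K₁−1)(K₂−1)] = 0.9217/1.5344 = 0.601
Drum-1 compositions:
  A: x = 0.170, y = 0.635
  B: x = 0.830, y = 0.365
Drum-2 feed = drum-1 liquid: z₂ = (0.1697, 0.8303).
Drum 2:
Rachford–Rice: g(ψ₂) = Σ zᵢ(Kᵢ−1)/(1+ψ₂(Kᵢ−1)) = 0.
Feasibility: ΣzᵢKᵢ = 1.702, Σzᵢ/Kᵢ = 1.134 — both > 1, two phases present.
Newton iteration, ψ₂⁰ = 0.5:
  ψ₂ = 0.500: g = 0.0099, g' = -0.428 → ψ₂ = 0.523
  ψ₂ = 0.523: g = 0.0003, g' = -0.406 → ψ₂ = 0.524
Converged at ψ₂ = 0.524.
  A: x = 0.045, y = 0.283
  B: x = 0.955, y = 0.717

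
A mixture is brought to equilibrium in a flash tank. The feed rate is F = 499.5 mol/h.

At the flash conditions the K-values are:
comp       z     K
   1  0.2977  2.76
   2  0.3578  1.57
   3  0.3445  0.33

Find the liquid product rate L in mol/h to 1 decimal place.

Rachford–Rice: g(ψ) = Σ zᵢ(Kᵢ−1)/(1+ψ(Kᵢ−1)) = 0.
Check two-phase: ΣzᵢKᵢ = 1.4971 > 1 and Σzᵢ/Kᵢ = 1.3797 > 1, so g(0) = 0.4971 > 0 and g(1) = -0.3797 < 0.
Newton–Raphson from ψ = 0.48:
  ψ = 0.4800: g = 0.10391, g' = -0.6786 → ψ = 0.6331
  ψ = 0.6331: g = -0.00317, g' = -0.7355 → ψ = 0.6288
Converged at ψ = 0.6288.
Then V = ψ·F = 0.6288·499.5 = 314.1 mol/h and L = F − V = 185.4 mol/h.

L = 185.4 mol/h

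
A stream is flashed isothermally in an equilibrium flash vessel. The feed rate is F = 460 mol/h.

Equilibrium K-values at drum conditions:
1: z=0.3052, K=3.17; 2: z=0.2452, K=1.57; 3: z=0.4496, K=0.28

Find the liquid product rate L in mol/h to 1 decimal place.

L = 269.2 mol/h

Newton–Raphson from ψ = 0.49:
  ψ = 0.4900: g = -0.06994, g' = -0.9427 → ψ = 0.4158
  ψ = 0.4158: g = -0.00090, g' = -0.9240 → ψ = 0.4148
Converged at ψ = 0.4148.
Then V = ψ·F = 0.4148·460 = 190.8 mol/h and L = F − V = 269.2 mol/h.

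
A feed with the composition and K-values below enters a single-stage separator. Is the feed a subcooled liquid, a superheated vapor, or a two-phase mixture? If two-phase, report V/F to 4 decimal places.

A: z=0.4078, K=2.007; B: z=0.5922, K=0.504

two-phase, V/F = 0.2341

ΣzᵢKᵢ = 1.1169; Σzᵢ/Kᵢ = 1.3782.
Both exceed 1, so a two-phase solution exists.
Material balance + equilibrium reduce to Σ zᵢ(Kᵢ−1)/(1+ψ(Kᵢ−1)) = 0.
Binary case is linear: z₁(K₁−1)(1+ψ(K₂−1)) + z₂(K₂−1)(1+ψ(K₁−1)) = 0
⇒ ψ = [z₁(K₁−1)+z₂(K₂−1)] / [−(K₁−1)(K₂−1)] = 0.11692/0.49947 = 0.2341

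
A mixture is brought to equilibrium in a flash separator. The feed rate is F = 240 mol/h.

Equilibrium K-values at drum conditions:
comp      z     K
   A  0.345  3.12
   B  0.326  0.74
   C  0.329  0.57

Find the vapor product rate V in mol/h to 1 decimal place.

Iterate (Newton) starting at V/F = 0.5:
  V/F = 0.500: g = 0.0774, g' = -0.493 → V/F = 0.657
  V/F = 0.657: g = 0.0063, g' = -0.421 → V/F = 0.672
Converged at V/F = 0.672.
Then V = V/F·F = 0.6720·240 = 161.3 mol/h and L = F − V = 78.7 mol/h.

V = 161.3 mol/h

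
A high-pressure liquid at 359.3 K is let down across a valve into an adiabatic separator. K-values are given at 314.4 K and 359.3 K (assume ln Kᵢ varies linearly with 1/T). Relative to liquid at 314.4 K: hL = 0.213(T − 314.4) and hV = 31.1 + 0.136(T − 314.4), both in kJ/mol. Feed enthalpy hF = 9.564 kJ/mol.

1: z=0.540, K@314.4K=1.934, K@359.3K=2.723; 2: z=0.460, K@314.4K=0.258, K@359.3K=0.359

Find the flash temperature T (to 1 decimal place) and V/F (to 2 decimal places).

T = 318.8 K, V/F = 0.28

Adiabatic flash: solve Rachford–Rice at each trial T, then check hF = ψ·hV(T) + (1−ψ)·hL(T).
  T = 314.4 K: K = (1.934, 0.258), RR gives ψ = 0.235, H_out = 7.317 kJ/mol
  T = 359.3 K: K = (2.723, 0.359), RR gives ψ = 0.575, H_out = 25.471 kJ/mol
  T = 336.9 K: K = (2.322, 0.308), RR gives ψ = 0.432, H_out = 17.485 kJ/mol
  T = 325.6 K: K = (2.125, 0.283), RR gives ψ = 0.344, H_out = 12.781 kJ/mol
  T = 320.0 K: K = (2.029, 0.270), RR gives ψ = 0.293, H_out = 10.175 kJ/mol
  T = 317.2 K: K = (1.981, 0.264), RR gives ψ = 0.265, H_out = 8.782 kJ/mol
  T = 318.6 K: K = (2.005, 0.267), RR gives ψ = 0.279, H_out = 9.487 kJ/mol
Linear interpolation between T = 318.6 (H_out = 9.487) and T = 320.0 (H_out = 10.175) on hF = 9.564 gives T ≈ 318.8 K, at which ψ = 0.28.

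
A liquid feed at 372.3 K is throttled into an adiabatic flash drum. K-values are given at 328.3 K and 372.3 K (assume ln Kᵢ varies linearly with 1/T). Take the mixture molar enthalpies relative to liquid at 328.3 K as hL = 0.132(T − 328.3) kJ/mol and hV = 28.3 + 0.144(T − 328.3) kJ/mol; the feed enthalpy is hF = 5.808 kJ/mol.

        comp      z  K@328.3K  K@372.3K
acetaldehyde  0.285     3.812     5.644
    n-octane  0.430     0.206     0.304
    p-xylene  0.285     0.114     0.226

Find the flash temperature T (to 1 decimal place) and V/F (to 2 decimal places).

T = 341.8 K, V/F = 0.14

Adiabatic flash: solve Rachford–Rice at each trial T, then check hF = ψ·hV(T) + (1−ψ)·hL(T).
  T = 328.3 K: K = (3.812, 0.206, 0.114), RR gives ψ = 0.089, H_out = 2.512 kJ/mol
  T = 372.3 K: K = (5.644, 0.304, 0.226), RR gives ψ = 0.238, H_out = 12.663 kJ/mol
  T = 350.3 K: K = (4.696, 0.253, 0.164), RR gives ψ = 0.171, H_out = 7.780 kJ/mol
  T = 339.3 K: K = (4.245, 0.229, 0.138), RR gives ψ = 0.133, H_out = 5.221 kJ/mol
  T = 344.8 K: K = (4.469, 0.241, 0.150), RR gives ψ = 0.152, H_out = 6.515 kJ/mol
  T = 342.1 K: K = (4.358, 0.235, 0.144), RR gives ψ = 0.143, H_out = 5.884 kJ/mol
  T = 340.7 K: K = (4.302, 0.232, 0.141), RR gives ψ = 0.138, H_out = 5.554 kJ/mol
Linear interpolation between T = 340.7 (H_out = 5.554) and T = 342.1 (H_out = 5.884) on hF = 5.808 gives T ≈ 341.8 K, at which ψ = 0.14.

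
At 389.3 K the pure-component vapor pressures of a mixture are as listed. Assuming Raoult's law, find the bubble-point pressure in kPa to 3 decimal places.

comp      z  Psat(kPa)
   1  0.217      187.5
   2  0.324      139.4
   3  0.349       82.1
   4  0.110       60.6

At the bubble point ψ → 0, so ΣzᵢKᵢ = 1 with Kᵢ = Pᵢˢᵃᵗ/P ⇒ P = ΣzᵢPᵢˢᵃᵗ.
P = 0.217·187.5 + 0.324·139.4 + 0.349·82.1 + 0.110·60.6 = 121.172 kPa

Pbub = 121.172 kPa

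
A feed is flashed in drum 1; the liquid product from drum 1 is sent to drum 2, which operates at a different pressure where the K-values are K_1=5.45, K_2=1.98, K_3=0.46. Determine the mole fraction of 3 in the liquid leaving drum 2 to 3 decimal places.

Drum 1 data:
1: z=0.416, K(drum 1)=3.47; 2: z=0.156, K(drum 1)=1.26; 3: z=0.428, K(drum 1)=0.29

x_3 (drum 2) = 0.819

Drum 1:
Let ψ₁ = V/F and solve Σ zᵢ(Kᵢ−1)/(1+ψ₁(Kᵢ−1)) = 0.
Check two-phase: ΣzᵢKᵢ = 1.764 > 1 and Σzᵢ/Kᵢ = 1.720 > 1, so g(0) = 0.764 > 0 and g(1) = -0.720 < 0.
Iterate (Newton) starting at ψ₁ = 0.55:
  ψ₁ = 0.550: g = -0.0274, g' = -1.045 → ψ₁ = 0.524
Converged at ψ₁ = 0.524.
Drum-1 compositions:
  1: x = 0.181, y = 0.629
  2: x = 0.137, y = 0.173
  3: x = 0.681, y = 0.198
Drum-2 feed = drum-1 liquid: z₂ = (0.1814, 0.1373, 0.6813).
Drum 2:
Rachford–Rice: g(ψ₂) = Σ zᵢ(Kᵢ−1)/(1+ψ₂(Kᵢ−1)) = 0.
Check two-phase: ΣzᵢKᵢ = 1.574 > 1 and Σzᵢ/Kᵢ = 1.584 > 1, so g(0) = 0.574 > 0 and g(1) = -0.584 < 0.
Newton iteration, ψ₂⁰ = 0.5:
  ψ₂ = 0.500: g = -0.1634, g' = -0.778 → ψ₂ = 0.290
  ψ₂ = 0.290: g = 0.0211, g' = -1.044 → ψ₂ = 0.310
  ψ₂ = 0.310: g = 0.0005, g' = -0.998 → ψ₂ = 0.311
Converged at ψ₂ = 0.311.
  1: x = 0.076, y = 0.415
  2: x = 0.105, y = 0.208
  3: x = 0.819, y = 0.377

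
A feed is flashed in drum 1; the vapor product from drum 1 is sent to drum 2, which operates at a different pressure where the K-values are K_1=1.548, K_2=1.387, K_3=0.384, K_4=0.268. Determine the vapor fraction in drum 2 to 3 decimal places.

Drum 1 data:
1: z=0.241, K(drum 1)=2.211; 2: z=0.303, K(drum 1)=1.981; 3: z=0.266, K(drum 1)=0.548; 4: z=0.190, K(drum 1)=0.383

Drum 1:
Rachford–Rice: g(ψ₁) = Σ zᵢ(Kᵢ−1)/(1+ψ₁(Kᵢ−1)) = 0.
Check two-phase: ΣzᵢKᵢ = 1.352 > 1 and Σzᵢ/Kᵢ = 1.243 > 1, so g(0) = 0.352 > 0 and g(1) = -0.243 < 0.
Iterate (Newton) starting at ψ₁ = 0.64:
  ψ₁ = 0.640: g = -0.0159, g' = -0.527 → ψ₁ = 0.610
Converged at ψ₁ = 0.610.
Drum-1 compositions:
  1: x = 0.139, y = 0.307
  2: x = 0.190, y = 0.376
  3: x = 0.367, y = 0.201
  4: x = 0.305, y = 0.117
Drum-2 feed = drum-1 vapor: z₂ = (0.3065, 0.3756, 0.2012, 0.1167).
Drum 2:
Newton iteration, ψ₂⁰ = 0.5:
  ψ₂ = 0.500: g = -0.0602, g' = -0.411 → ψ₂ = 0.354
  ψ₂ = 0.354: g = -0.0051, g' = -0.347 → ψ₂ = 0.339
Converged at ψ₂ = 0.339.
  1: x = 0.259, y = 0.400
  2: x = 0.332, y = 0.461
  3: x = 0.254, y = 0.098
  4: x = 0.155, y = 0.042

V/F (drum 2) = 0.339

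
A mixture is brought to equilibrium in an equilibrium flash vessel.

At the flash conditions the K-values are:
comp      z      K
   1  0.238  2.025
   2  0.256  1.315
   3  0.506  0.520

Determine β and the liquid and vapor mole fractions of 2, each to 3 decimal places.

Rachford–Rice: g(β) = Σ zᵢ(Kᵢ−1)/(1+β(Kᵢ−1)) = 0.
Feasibility: ΣzᵢKᵢ = 1.082, Σzᵢ/Kᵢ = 1.285 — both > 1, two phases present.
Newton iteration, β⁰ = 0.42:
  β = 0.420: g = -0.0625, g' = -0.325 → β = 0.228
  β = 0.228: g = 0.0003, g' = -0.333 → β = 0.229
Converged at β = 0.229.
Compositions from xᵢ = zᵢ/(1+β(Kᵢ−1)), yᵢ = Kᵢxᵢ:
  1: x = 0.193, y = 0.390
  2: x = 0.239, y = 0.314
  3: x = 0.568, y = 0.296

β = 0.229, x_2 = 0.239, y_2 = 0.314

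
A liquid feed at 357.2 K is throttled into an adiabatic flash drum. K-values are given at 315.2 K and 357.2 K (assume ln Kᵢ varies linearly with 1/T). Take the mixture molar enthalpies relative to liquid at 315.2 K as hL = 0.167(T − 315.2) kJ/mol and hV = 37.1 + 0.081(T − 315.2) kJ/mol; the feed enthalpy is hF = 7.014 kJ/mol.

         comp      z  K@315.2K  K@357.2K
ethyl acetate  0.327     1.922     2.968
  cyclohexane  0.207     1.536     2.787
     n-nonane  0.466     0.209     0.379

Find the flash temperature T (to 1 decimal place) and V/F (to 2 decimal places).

Adiabatic flash: solve Rachford–Rice at each trial T, then check hF = ψ·hV(T) + (1−ψ)·hL(T).
  T = 315.2 K: K = (1.922, 1.536, 0.209), RR gives ψ = 0.070, H_out = 2.594 kJ/mol
  T = 357.2 K: K = (2.968, 2.787, 0.379), RR gives ψ = 0.614, H_out = 27.578 kJ/mol
  T = 336.2 K: K = (2.421, 2.108, 0.287), RR gives ψ = 0.388, H_out = 17.215 kJ/mol
  T = 325.7 K: K = (2.165, 1.809, 0.246), RR gives ψ = 0.252, H_out = 10.867 kJ/mol
  T = 320.4 K: K = (2.041, 1.668, 0.227), RR gives ψ = 0.168, H_out = 7.021 kJ/mol
  T = 317.8 K: K = (1.981, 1.601, 0.218), RR gives ψ = 0.121, H_out = 4.904 kJ/mol
  T = 319.1 K: K = (2.011, 1.634, 0.222), RR gives ψ = 0.145, H_out = 5.985 kJ/mol
Linear interpolation between T = 319.1 (H_out = 5.985) and T = 320.4 (H_out = 7.021) on hF = 7.014 gives T ≈ 320.4 K, at which ψ = 0.17.

T = 320.4 K, V/F = 0.17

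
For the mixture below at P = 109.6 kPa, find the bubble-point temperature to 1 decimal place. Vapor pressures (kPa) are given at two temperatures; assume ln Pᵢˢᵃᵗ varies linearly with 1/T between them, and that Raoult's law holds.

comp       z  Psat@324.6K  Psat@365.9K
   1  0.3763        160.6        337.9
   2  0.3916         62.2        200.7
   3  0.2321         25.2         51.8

Bubble-point temperature: ΣzᵢPᵢˢᵃᵗ(T) = P. Interpolate ln Pᵢˢᵃᵗ = aᵢ + bᵢ/T.
  T = 324.6 K: ΣzᵢPᵢˢᵃᵗ = 90.64 kPa
  T = 365.9 K: ΣzᵢPᵢˢᵃᵗ = 217.77 kPa
  T = 345.2 K: ΣzᵢPᵢˢᵃᵗ = 143.36 kPa
  T = 334.9 K: ΣzᵢPᵢˢᵃᵗ = 114.65 kPa
  T = 329.8 K: ΣzᵢPᵢˢᵃᵗ = 102.21 kPa
  T = 332.4 K: ΣzᵢPᵢˢᵃᵗ = 108.41 kPa
Interpolating between 332.4 K and 334.9 K gives T ≈ 332.9 K.

T = 332.9 K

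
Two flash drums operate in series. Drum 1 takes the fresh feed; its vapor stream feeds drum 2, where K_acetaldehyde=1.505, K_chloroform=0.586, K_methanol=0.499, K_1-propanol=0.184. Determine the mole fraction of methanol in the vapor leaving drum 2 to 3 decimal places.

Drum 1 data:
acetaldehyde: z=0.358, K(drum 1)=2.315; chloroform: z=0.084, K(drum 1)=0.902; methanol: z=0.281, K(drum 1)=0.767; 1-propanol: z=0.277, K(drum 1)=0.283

y_methanol (drum 2) = 0.131

Drum 1:
Iterate (Newton) starting at ψ₁ = 0.5:
  ψ₁ = 0.500: g = -0.1083, g' = -0.592 → ψ₁ = 0.317
  ψ₁ = 0.317: g = -0.0039, g' = -0.566 → ψ₁ = 0.310
Converged at ψ₁ = 0.310.
Drum-1 compositions:
  acetaldehyde: x = 0.254, y = 0.589
  chloroform: x = 0.087, y = 0.078
  methanol: x = 0.303, y = 0.232
  1-propanol: x = 0.356, y = 0.101
Drum-2 feed = drum-1 vapor: z₂ = (0.5888, 0.0781, 0.2323, 0.1008).
Drum 2:
Let ψ₂ = V/F and solve Σ zᵢ(Kᵢ−1)/(1+ψ₂(Kᵢ−1)) = 0.
Feasibility: ΣzᵢKᵢ = 1.066, Σzᵢ/Kᵢ = 1.538 — both > 1, two phases present.
Newton–Raphson from ψ₂ = 0.5:
  ψ₂ = 0.500: g = -0.0976, g' = -0.412 → ψ₂ = 0.263
  ψ₂ = 0.263: g = -0.0127, g' = -0.320 → ψ₂ = 0.224
  ψ₂ = 0.224: g = -0.0002, g' = -0.312 → ψ₂ = 0.223
Converged at ψ₂ = 0.223.
  acetaldehyde: x = 0.529, y = 0.796
  chloroform: x = 0.086, y = 0.050
  methanol: x = 0.262, y = 0.131
  1-propanol: x = 0.123, y = 0.023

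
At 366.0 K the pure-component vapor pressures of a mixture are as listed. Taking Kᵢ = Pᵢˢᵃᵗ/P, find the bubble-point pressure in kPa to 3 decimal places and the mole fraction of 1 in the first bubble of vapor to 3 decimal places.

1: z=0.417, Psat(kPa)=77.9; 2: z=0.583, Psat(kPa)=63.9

At the bubble point ψ → 0, so ΣzᵢKᵢ = 1 with Kᵢ = Pᵢˢᵃᵗ/P ⇒ P = ΣzᵢPᵢˢᵃᵗ.
P = 0.417·77.9 + 0.583·63.9 = 69.738 kPa
yᵢ = zᵢPᵢˢᵃᵗ/P ⇒ y_1 = 0.417·77.9/69.738 = 0.466

Pbub = 69.738 kPa, y_1 = 0.466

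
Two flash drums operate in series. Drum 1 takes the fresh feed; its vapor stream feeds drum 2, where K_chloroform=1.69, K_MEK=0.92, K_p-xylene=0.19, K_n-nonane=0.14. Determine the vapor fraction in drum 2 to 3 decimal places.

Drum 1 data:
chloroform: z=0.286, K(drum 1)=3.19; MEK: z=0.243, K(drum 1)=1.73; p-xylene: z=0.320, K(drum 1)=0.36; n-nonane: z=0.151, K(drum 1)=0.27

Drum 1:
Material balance + equilibrium reduce to Σ zᵢ(Kᵢ−1)/(1+ψ₁(Kᵢ−1)) = 0.
Check two-phase: ΣzᵢKᵢ = 1.489 > 1 and Σzᵢ/Kᵢ = 1.678 > 1, so g(0) = 0.489 > 0 and g(1) = -0.678 < 0.
Iterate (Newton) starting at ψ₁ = 0.5:
  ψ₁ = 0.500: g = -0.0458, g' = -0.865 → ψ₁ = 0.447
Converged at ψ₁ = 0.447.
Drum-1 compositions:
  chloroform: x = 0.145, y = 0.461
  MEK: x = 0.183, y = 0.317
  p-xylene: x = 0.448, y = 0.161
  n-nonane: x = 0.224, y = 0.060
Drum-2 feed = drum-1 vapor: z₂ = (0.4612, 0.3170, 0.1613, 0.0605).
Drum 2:
Material balance + equilibrium reduce to Σ zᵢ(Kᵢ−1)/(1+ψ₂(Kᵢ−1)) = 0.
g(0) = ΣzᵢKᵢ − 1 = 0.110 and g(1) = 1 − Σzᵢ/Kᵢ = -0.899, so a root lies in (0, 1).
Newton–Raphson from ψ₂ = 0.5:
  ψ₂ = 0.500: g = -0.1007, g' = -0.560 → ψ₂ = 0.320
  ψ₂ = 0.320: g = -0.0136, g' = -0.428 → ψ₂ = 0.288
Converged at ψ₂ = 0.288.
  chloroform: x = 0.385, y = 0.650
  MEK: x = 0.324, y = 0.299
  p-xylene: x = 0.210, y = 0.040
  n-nonane: x = 0.080, y = 0.011

V/F (drum 2) = 0.288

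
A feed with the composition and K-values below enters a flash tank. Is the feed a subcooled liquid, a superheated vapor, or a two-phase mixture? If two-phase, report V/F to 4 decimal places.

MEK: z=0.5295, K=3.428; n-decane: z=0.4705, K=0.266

two-phase, V/F = 0.5276

ΣzᵢKᵢ = 1.9403; Σzᵢ/Kᵢ = 1.9233.
Both exceed 1, so a two-phase solution exists.
Material balance + equilibrium reduce to Σ zᵢ(Kᵢ−1)/(1+ψ(Kᵢ−1)) = 0.
Binary case is linear: z₁(K₁−1)(1+ψ(K₂−1)) + z₂(K₂−1)(1+ψ(K₁−1)) = 0
⇒ ψ = [z₁(K₁−1)+z₂(K₂−1)] / [−(K₁−1)(K₂−1)] = 0.94028/1.78215 = 0.5276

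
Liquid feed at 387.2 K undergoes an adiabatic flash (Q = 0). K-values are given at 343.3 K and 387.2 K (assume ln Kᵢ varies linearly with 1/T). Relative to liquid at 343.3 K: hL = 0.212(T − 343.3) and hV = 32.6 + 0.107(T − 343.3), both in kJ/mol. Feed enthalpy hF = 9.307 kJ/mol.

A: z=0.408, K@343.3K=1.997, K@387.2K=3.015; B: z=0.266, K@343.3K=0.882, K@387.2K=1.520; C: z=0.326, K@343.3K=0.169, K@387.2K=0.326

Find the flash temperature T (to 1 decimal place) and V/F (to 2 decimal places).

T = 348.4 K, V/F = 0.26

Adiabatic flash: solve Rachford–Rice at each trial T, then check hF = ψ·hV(T) + (1−ψ)·hL(T).
  T = 343.3 K: K = (1.997, 0.882, 0.169), RR gives ψ = 0.171, H_out = 5.559 kJ/mol
  T = 387.2 K: K = (3.015, 1.520, 0.326), RR gives ψ = 0.730, H_out = 29.754 kJ/mol
  T = 365.2 K: K = (2.483, 1.176, 0.239), RR gives ψ = 0.488, H_out = 19.420 kJ/mol
  T = 354.2 K: K = (2.233, 1.022, 0.202), RR gives ψ = 0.345, H_out = 13.159 kJ/mol
  T = 348.8 K: K = (2.115, 0.951, 0.185), RR gives ψ = 0.264, H_out = 9.613 kJ/mol
  T = 346.1 K: K = (2.057, 0.917, 0.177), RR gives ψ = 0.220, H_out = 7.686 kJ/mol
  T = 347.5 K: K = (2.087, 0.935, 0.181), RR gives ψ = 0.243, H_out = 8.699 kJ/mol
Linear interpolation between T = 347.5 (H_out = 8.699) and T = 348.8 (H_out = 9.613) on hF = 9.307 gives T ≈ 348.4 K, at which ψ = 0.26.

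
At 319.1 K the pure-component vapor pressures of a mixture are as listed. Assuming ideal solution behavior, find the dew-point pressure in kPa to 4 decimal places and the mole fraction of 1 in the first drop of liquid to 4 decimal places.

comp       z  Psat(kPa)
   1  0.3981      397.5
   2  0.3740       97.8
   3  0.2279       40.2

Pdew = 95.2853 kPa, x_1 = 0.0954

At the dew point ψ → 1, so Σzᵢ/Kᵢ = 1 with Kᵢ = Pᵢˢᵃᵗ/P ⇒ 1/P = Σzᵢ/Pᵢˢᵃᵗ.
1/P = 0.3981/397.5 + 0.3740/97.8 + 0.2279/40.2 = 0.0104948 ⇒ P = 95.2853 kPa
xᵢ = zᵢP/Pᵢˢᵃᵗ ⇒ x_1 = 0.3981·95.2853/397.5 = 0.0954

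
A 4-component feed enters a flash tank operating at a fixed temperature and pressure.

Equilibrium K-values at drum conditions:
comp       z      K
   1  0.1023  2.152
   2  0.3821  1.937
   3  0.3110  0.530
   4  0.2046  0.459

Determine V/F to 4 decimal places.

V/F = 0.4449

Rachford–Rice: g(V/F) = Σ zᵢ(Kᵢ−1)/(1+V/F(Kᵢ−1)) = 0.
Check two-phase: ΣzᵢKᵢ = 1.2190 > 1 and Σzᵢ/Kᵢ = 1.2773 > 1, so g(0) = 0.2190 > 0 and g(1) = -0.2773 < 0.
Iterate (Newton) starting at V/F = 0.52:
  V/F = 0.5200: g = -0.03303, g' = -0.4410 → V/F = 0.4451
  V/F = 0.4451: g = -0.00008, g' = -0.4401 → V/F = 0.4449
Converged at V/F = 0.4449.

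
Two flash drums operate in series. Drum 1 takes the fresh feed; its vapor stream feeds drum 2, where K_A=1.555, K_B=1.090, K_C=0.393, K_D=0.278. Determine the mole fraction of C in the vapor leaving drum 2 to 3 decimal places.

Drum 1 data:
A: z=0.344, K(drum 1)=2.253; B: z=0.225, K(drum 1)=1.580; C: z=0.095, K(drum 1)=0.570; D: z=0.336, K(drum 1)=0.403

Drum 1:
Material balance + equilibrium reduce to Σ zᵢ(Kᵢ−1)/(1+ψ₁(Kᵢ−1)) = 0.
g(0) = ΣzᵢKᵢ − 1 = 0.320 and g(1) = 1 − Σzᵢ/Kᵢ = -0.296, so a root lies in (0, 1).
Newton–Raphson from ψ₁ = 0.38:
  ψ₁ = 0.380: g = 0.0907, g' = -0.524 → ψ₁ = 0.553
  ψ₁ = 0.553: g = 0.0004, g' = -0.529 → ψ₁ = 0.554
Converged at ψ₁ = 0.554.
Drum-1 compositions:
  A: x = 0.203, y = 0.458
  B: x = 0.170, y = 0.269
  C: x = 0.125, y = 0.071
  D: x = 0.502, y = 0.202
Drum-2 feed = drum-1 vapor: z₂ = (0.4576, 0.2691, 0.0711, 0.2023).
Drum 2:
Newton–Raphson from ψ₂ = 0.58:
  ψ₂ = 0.580: g = -0.1027, g' = -0.457 → ψ₂ = 0.355
  ψ₂ = 0.355: g = -0.0158, g' = -0.334 → ψ₂ = 0.308
  ψ₂ = 0.308: g = -0.0004, g' = -0.319 → ψ₂ = 0.307
Converged at ψ₂ = 0.307.
  A: x = 0.391, y = 0.608
  B: x = 0.262, y = 0.285
  C: x = 0.087, y = 0.034
  D: x = 0.260, y = 0.072

y_C (drum 2) = 0.034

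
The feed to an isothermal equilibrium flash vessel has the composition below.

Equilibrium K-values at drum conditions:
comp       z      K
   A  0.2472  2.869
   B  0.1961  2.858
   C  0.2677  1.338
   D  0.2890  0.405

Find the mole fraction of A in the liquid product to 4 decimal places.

x_A = 0.0915

Material balance + equilibrium reduce to Σ zᵢ(Kᵢ−1)/(1+V/F(Kᵢ−1)) = 0.
Check two-phase: ΣzᵢKᵢ = 1.7449 > 1 and Σzᵢ/Kᵢ = 1.0684 > 1, so g(0) = 0.7449 > 0 and g(1) = -0.0684 < 0.
Iterate (Newton) starting at V/F = 0.5:
  V/F = 0.5000: g = 0.26034, g' = -0.6424 → V/F = 0.9053
  V/F = 0.9053: g = 0.00405, g' = -0.7119 → V/F = 0.9110
  V/F = 0.9110: g = -0.00002, g' = -0.7173 → V/F = 0.9109
Converged at V/F = 0.9109.
Compositions from xᵢ = zᵢ/(1+V/F(Kᵢ−1)), yᵢ = Kᵢxᵢ:
  A: x = 0.0915, y = 0.2624
  B: x = 0.0728, y = 0.2082
  C: x = 0.2047, y = 0.2739
  D: x = 0.6310, y = 0.2556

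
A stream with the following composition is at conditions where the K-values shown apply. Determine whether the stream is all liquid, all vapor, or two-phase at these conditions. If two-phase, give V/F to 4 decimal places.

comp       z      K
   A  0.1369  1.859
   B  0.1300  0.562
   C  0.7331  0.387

all liquid

ΣzᵢKᵢ = 0.6113; Σzᵢ/Kᵢ = 2.1993.
Since ΣzᵢKᵢ < 1 the mixture is below its bubble point — single liquid phase.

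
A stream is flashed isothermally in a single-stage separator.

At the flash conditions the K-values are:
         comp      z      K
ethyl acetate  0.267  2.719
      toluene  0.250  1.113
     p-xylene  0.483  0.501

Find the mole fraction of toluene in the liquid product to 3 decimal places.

Material balance + equilibrium reduce to Σ zᵢ(Kᵢ−1)/(1+ψ(Kᵢ−1)) = 0.
Feasibility: ΣzᵢKᵢ = 1.246, Σzᵢ/Kᵢ = 1.287 — both > 1, two phases present.
Newton iteration, ψ⁰ = 0.38:
  ψ = 0.380: g = 0.0073, g' = -0.475 → ψ = 0.395
Converged at ψ = 0.395.
Compositions from xᵢ = zᵢ/(1+ψ(Kᵢ−1)), yᵢ = Kᵢxᵢ:
  ethyl acetate: x = 0.159, y = 0.432
  toluene: x = 0.239, y = 0.266
  p-xylene: x = 0.602, y = 0.301

x_toluene = 0.239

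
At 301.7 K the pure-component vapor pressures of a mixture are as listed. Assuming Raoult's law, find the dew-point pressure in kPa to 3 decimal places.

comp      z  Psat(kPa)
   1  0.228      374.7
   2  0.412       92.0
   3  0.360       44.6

At the dew point ψ → 1, so Σzᵢ/Kᵢ = 1 with Kᵢ = Pᵢˢᵃᵗ/P ⇒ 1/P = Σzᵢ/Pᵢˢᵃᵗ.
1/P = 0.228/374.7 + 0.412/92.0 + 0.360/44.6 = 0.013158 ⇒ P = 75.997 kPa

Pdew = 75.997 kPa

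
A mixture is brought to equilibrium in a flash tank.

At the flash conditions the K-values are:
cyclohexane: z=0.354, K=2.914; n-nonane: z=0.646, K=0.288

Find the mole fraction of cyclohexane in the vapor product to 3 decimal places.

y_cyclohexane = 0.790

Rachford–Rice: g(ψ) = Σ zᵢ(Kᵢ−1)/(1+ψ(Kᵢ−1)) = 0.
g(0) = ΣzᵢKᵢ − 1 = 0.218 and g(1) = 1 − Σzᵢ/Kᵢ = -1.365, so a root lies in (0, 1).
Iterate (Newton) starting at ψ = 0.39:
  ψ = 0.390: g = -0.2488, g' = -1.053 → ψ = 0.154
  ψ = 0.154: g = 0.0071, g' = -1.187 → ψ = 0.160
Converged at ψ = 0.160.
Compositions from xᵢ = zᵢ/(1+ψ(Kᵢ−1)), yᵢ = Kᵢxᵢ:
  cyclohexane: x = 0.271, y = 0.790
  n-nonane: x = 0.729, y = 0.210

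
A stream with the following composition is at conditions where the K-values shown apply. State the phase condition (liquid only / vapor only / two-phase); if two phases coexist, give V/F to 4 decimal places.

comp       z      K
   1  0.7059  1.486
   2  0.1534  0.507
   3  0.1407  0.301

two-phase, V/F = 0.5699

ΣzᵢKᵢ = 1.1691; Σzᵢ/Kᵢ = 1.2450.
Both exceed 1, so a two-phase solution exists.
Iterate (Newton) starting at ψ = 0.49:
  ψ = 0.4900: g = 0.02779, g' = -0.3326 → ψ = 0.5735
  ψ = 0.5735: g = -0.00132, g' = -0.3660 → ψ = 0.5699
Converged at ψ = 0.5699.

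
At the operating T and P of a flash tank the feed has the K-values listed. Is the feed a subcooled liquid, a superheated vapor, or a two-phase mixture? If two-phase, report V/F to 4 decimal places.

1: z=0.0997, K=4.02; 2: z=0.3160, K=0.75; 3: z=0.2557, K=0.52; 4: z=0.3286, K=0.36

ΣzᵢKᵢ = 0.8891; Σzᵢ/Kᵢ = 1.8506.
Since ΣzᵢKᵢ < 1 the mixture is below its bubble point — single liquid phase.

subcooled liquid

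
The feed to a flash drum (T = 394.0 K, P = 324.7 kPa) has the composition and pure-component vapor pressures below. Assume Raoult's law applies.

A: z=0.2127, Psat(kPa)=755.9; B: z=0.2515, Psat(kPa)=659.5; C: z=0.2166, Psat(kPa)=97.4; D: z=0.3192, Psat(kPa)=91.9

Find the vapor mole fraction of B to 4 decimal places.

y_B = 0.4259

Raoult's law: Kᵢ = Pᵢˢᵃᵗ/P = Pᵢˢᵃᵗ/324.7.
  K_A = 755.9/324.7 = 2.327995, K_B = 659.5/324.7 = 2.031106, K_C = 97.4/324.7 = 0.299969, K_D = 91.9/324.7 = 0.283030
Newton–Raphson from V/F = 0.5:
  V/F = 0.5000: g = -0.24916, g' = -0.9018 → V/F = 0.2237
  V/F = 0.2237: g = -0.02387, g' = -0.7815 → V/F = 0.1932
  V/F = 0.1932: g = 0.00007, g' = -0.7865 → V/F = 0.1933
Converged at V/F = 0.1933.
Compositions from xᵢ = zᵢ/(1+V/F(Kᵢ−1)), yᵢ = Kᵢxᵢ:
  A: x = 0.1693, y = 0.3940
  B: x = 0.2097, y = 0.4259
  C: x = 0.2505, y = 0.0751
  D: x = 0.3705, y = 0.1049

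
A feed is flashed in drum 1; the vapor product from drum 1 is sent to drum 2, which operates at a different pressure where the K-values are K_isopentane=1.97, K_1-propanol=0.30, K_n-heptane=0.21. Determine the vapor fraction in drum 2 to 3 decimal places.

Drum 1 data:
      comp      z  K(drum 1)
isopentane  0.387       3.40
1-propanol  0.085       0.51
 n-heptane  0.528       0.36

Drum 1:
Material balance + equilibrium reduce to Σ zᵢ(Kᵢ−1)/(1+ψ₁(Kᵢ−1)) = 0.
g(0) = ΣzᵢKᵢ − 1 = 0.549 and g(1) = 1 − Σzᵢ/Kᵢ = -0.747, so a root lies in (0, 1).
Newton iteration, ψ₁⁰ = 0.5:
  ψ₁ = 0.500: g = -0.1299, g' = -0.964 → ψ₁ = 0.365
  ψ₁ = 0.365: g = 0.0032, g' = -1.032 → ψ₁ = 0.368
Converged at ψ₁ = 0.368.
Drum-1 compositions:
  isopentane: x = 0.205, y = 0.698
  1-propanol: x = 0.104, y = 0.053
  n-heptane: x = 0.691, y = 0.249
Drum-2 feed = drum-1 vapor: z₂ = (0.6984, 0.0529, 0.2487).
Drum 2:
Rachford–Rice: g(ψ₂) = Σ zᵢ(Kᵢ−1)/(1+ψ₂(Kᵢ−1)) = 0.
g(0) = ΣzᵢKᵢ − 1 = 0.444 and g(1) = 1 − Σzᵢ/Kᵢ = -0.715, so a root lies in (0, 1).
Newton iteration, ψ₂⁰ = 0.5:
  ψ₂ = 0.500: g = 0.0745, g' = -0.783 → ψ₂ = 0.595
  ψ₂ = 0.595: g = -0.0047, g' = -0.893 → ψ₂ = 0.590
Converged at ψ₂ = 0.590.
  isopentane: x = 0.444, y = 0.875
  1-propanol: x = 0.090, y = 0.027
  n-heptane: x = 0.466, y = 0.098

V/F (drum 2) = 0.590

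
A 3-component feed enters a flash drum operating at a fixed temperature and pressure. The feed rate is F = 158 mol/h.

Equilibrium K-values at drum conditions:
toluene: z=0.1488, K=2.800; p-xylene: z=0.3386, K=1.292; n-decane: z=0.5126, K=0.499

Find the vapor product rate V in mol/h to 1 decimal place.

Rachford–Rice: g(ψ) = Σ zᵢ(Kᵢ−1)/(1+ψ(Kᵢ−1)) = 0.
Feasibility: ΣzᵢKᵢ = 1.1099, Σzᵢ/Kᵢ = 1.3425 — both > 1, two phases present.
Newton–Raphson from ψ = 0.41:
  ψ = 0.4100: g = -0.08079, g' = -0.3864 → ψ = 0.2009
  ψ = 0.2009: g = 0.00454, g' = -0.4449 → ψ = 0.2111
  ψ = 0.2111: g = 0.00003, g' = -0.4397 → ψ = 0.2112
Converged at ψ = 0.2112.
Then V = ψ·F = 0.2112·158 = 33.4 mol/h and L = F − V = 124.6 mol/h.

V = 33.4 mol/h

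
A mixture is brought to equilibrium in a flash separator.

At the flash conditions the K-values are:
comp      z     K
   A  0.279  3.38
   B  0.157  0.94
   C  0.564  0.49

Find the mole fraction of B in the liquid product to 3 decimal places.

Let ψ = V/F and solve Σ zᵢ(Kᵢ−1)/(1+ψ(Kᵢ−1)) = 0.
g(0) = ΣzᵢKᵢ − 1 = 0.367 and g(1) = 1 − Σzᵢ/Kᵢ = -0.401, so a root lies in (0, 1).
Newton–Raphson from ψ = 0.5:
  ψ = 0.500: g = -0.0926, g' = -0.594 → ψ = 0.344
  ψ = 0.344: g = 0.0065, g' = -0.694 → ψ = 0.354
Converged at ψ = 0.354.
Compositions from xᵢ = zᵢ/(1+ψ(Kᵢ−1)), yᵢ = Kᵢxᵢ:
  A: x = 0.151, y = 0.512
  B: x = 0.160, y = 0.151
  C: x = 0.688, y = 0.337

x_B = 0.160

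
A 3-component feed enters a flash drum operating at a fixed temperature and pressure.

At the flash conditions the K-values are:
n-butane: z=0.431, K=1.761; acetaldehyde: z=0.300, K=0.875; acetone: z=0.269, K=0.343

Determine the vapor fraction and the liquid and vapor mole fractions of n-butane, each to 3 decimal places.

Newton iteration, ψ⁰ = 0.5:
  ψ = 0.500: g = -0.0656, g' = -0.394 → ψ = 0.333
  ψ = 0.333: g = -0.0038, g' = -0.354 → ψ = 0.323
Converged at ψ = 0.323.
Compositions from xᵢ = zᵢ/(1+ψ(Kᵢ−1)), yᵢ = Kᵢxᵢ:
  n-butane: x = 0.346, y = 0.609
  acetaldehyde: x = 0.313, y = 0.274
  acetone: x = 0.341, y = 0.117

ψ = 0.323, x_n-butane = 0.346, y_n-butane = 0.609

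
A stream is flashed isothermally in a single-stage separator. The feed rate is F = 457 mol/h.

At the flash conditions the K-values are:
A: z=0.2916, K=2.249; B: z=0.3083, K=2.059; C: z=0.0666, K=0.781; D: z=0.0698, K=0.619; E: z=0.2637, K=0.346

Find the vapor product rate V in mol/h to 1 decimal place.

Material balance + equilibrium reduce to Σ zᵢ(Kᵢ−1)/(1+β(Kᵢ−1)) = 0.
g(0) = ΣzᵢKᵢ − 1 = 0.4771 and g(1) = 1 − Σzᵢ/Kᵢ = -0.2396, so a root lies in (0, 1).
Newton–Raphson from β = 0.48:
  β = 0.4800: g = 0.14394, g' = -0.5886 → β = 0.7246
  β = 0.7246: g = -0.00594, g' = -0.6673 → β = 0.7157
  β = 0.7157: g = -0.00003, g' = -0.6609 → β = 0.7156
Converged at β = 0.7156.
Then V = β·F = 0.7156·457 = 327.0 mol/h and L = F − V = 130.0 mol/h.

V = 327.0 mol/h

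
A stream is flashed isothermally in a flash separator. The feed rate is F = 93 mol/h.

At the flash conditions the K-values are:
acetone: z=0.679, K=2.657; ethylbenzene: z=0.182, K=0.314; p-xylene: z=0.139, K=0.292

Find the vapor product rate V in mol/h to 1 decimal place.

Rachford–Rice: g(ψ) = Σ zᵢ(Kᵢ−1)/(1+ψ(Kᵢ−1)) = 0.
Feasibility: ΣzᵢKᵢ = 1.902, Σzᵢ/Kᵢ = 1.311 — both > 1, two phases present.
Iterate (Newton) starting at ψ = 0.54:
  ψ = 0.540: g = 0.2361, g' = -0.918 → ψ = 0.797
  ψ = 0.797: g = -0.0168, g' = -1.131 → ψ = 0.782
Converged at ψ = 0.782.
Then V = ψ·F = 0.7822·93 = 72.7 mol/h and L = F − V = 20.3 mol/h.

V = 72.7 mol/h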